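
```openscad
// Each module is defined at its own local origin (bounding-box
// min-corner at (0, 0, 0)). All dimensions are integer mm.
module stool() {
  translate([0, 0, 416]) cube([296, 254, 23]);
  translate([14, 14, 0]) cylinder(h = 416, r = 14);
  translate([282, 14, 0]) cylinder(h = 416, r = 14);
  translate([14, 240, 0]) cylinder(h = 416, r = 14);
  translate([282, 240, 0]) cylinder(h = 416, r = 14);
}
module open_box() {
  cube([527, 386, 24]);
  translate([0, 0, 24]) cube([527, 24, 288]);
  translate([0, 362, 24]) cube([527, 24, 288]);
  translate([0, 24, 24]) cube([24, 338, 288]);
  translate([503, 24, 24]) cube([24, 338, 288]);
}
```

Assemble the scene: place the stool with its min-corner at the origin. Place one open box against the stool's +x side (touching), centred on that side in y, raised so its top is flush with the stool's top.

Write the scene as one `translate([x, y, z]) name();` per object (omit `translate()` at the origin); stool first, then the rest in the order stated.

stool();
translate([296, -66, 127]) open_box();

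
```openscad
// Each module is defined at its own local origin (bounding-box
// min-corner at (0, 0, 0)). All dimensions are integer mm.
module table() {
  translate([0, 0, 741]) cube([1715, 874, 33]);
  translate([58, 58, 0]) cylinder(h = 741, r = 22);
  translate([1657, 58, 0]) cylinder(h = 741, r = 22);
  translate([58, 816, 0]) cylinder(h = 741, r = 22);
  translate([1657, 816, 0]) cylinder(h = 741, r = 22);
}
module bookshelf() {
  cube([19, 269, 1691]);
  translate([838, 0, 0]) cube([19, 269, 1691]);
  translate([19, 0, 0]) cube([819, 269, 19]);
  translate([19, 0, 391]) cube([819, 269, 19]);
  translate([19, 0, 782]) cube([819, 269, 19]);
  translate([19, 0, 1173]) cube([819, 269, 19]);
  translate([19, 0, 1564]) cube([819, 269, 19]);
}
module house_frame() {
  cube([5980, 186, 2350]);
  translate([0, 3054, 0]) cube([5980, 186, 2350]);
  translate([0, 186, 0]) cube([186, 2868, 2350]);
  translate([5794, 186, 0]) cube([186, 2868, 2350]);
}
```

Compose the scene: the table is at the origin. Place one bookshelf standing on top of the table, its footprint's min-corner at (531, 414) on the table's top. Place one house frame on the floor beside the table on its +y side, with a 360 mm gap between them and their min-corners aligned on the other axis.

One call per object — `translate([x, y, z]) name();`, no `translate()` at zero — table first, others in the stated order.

table();
translate([531, 414, 774]) bookshelf();
translate([0, 1234, 0]) house_frame();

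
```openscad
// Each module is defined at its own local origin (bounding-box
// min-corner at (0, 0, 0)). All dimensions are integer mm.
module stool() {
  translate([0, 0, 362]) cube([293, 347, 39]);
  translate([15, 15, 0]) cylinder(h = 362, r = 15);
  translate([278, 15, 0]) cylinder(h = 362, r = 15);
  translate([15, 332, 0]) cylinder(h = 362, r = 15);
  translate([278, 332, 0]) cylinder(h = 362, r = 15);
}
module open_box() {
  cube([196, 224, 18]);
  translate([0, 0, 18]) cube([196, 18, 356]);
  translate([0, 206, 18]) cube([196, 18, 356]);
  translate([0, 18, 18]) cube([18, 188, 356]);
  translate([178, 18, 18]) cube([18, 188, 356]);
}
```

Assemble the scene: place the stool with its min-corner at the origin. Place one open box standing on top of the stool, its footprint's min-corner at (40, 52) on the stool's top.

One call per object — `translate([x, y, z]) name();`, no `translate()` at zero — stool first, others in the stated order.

stool();
translate([40, 52, 401]) open_box();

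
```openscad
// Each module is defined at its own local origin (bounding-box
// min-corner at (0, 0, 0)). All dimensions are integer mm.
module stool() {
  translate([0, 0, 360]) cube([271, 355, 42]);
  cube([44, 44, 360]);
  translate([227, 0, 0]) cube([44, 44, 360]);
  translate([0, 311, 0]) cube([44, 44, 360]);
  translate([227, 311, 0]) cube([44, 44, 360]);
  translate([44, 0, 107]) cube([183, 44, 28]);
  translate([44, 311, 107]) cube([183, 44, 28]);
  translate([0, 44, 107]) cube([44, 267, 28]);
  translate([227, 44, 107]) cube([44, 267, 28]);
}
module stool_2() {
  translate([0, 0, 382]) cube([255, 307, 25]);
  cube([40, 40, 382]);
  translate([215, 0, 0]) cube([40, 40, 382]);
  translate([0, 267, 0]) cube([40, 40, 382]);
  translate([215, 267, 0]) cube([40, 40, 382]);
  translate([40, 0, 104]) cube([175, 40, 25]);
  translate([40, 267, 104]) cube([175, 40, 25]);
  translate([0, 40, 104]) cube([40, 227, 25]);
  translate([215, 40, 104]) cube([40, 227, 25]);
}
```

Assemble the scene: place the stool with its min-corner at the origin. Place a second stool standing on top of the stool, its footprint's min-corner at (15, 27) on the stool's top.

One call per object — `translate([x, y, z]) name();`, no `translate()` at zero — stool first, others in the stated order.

stool();
translate([15, 27, 402]) stool_2();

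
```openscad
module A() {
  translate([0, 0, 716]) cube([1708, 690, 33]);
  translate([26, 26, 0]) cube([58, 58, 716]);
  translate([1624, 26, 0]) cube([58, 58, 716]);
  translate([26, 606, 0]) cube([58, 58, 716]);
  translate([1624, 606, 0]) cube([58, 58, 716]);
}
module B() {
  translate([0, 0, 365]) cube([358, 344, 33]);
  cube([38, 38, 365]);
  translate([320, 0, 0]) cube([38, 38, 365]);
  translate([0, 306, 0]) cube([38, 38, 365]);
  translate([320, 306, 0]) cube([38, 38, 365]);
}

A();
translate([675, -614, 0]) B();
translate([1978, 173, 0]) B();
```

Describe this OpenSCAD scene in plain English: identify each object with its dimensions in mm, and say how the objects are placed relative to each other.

A is a table: top 1708 mm (x) × 690 mm (y), 33 mm thick, upper face at z = 749 mm, on four 58×58 mm square legs, each inset 26 mm from the nearest pair of top edges, running from z = 0 to the bottom of the top.

B is a four-legged stool. The seat is a 358×344×33 mm slab whose top surface is at z = 398 mm; four square legs, each 38×38 mm in cross-section, run from the floor (z = 0) to the underside of the seat, each flush with a corner of the seat.

Two stools sit around the table at the −y, +x sides.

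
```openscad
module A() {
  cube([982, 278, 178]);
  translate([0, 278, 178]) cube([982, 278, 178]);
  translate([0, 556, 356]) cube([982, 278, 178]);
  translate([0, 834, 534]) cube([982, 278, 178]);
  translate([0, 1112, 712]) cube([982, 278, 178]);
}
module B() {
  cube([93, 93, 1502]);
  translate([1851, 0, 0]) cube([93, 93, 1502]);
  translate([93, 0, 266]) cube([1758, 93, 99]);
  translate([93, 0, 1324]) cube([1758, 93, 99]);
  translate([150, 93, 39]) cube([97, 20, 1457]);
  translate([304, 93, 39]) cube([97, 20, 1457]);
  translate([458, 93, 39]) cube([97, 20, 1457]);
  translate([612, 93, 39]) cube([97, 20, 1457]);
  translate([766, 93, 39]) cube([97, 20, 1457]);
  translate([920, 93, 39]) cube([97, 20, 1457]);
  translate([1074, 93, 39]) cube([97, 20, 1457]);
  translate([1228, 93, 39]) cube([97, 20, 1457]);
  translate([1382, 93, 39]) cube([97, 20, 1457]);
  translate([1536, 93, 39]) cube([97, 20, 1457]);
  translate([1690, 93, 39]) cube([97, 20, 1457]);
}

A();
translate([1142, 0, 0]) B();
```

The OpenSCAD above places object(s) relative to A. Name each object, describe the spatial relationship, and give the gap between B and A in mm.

A is a staircase. B is a fence section. The fence section is on the floor beside the staircase on its +x side. The gap between the fence section and the staircase is 160 mm.

The fence section's nearest face is 160 mm from the staircase's +x face.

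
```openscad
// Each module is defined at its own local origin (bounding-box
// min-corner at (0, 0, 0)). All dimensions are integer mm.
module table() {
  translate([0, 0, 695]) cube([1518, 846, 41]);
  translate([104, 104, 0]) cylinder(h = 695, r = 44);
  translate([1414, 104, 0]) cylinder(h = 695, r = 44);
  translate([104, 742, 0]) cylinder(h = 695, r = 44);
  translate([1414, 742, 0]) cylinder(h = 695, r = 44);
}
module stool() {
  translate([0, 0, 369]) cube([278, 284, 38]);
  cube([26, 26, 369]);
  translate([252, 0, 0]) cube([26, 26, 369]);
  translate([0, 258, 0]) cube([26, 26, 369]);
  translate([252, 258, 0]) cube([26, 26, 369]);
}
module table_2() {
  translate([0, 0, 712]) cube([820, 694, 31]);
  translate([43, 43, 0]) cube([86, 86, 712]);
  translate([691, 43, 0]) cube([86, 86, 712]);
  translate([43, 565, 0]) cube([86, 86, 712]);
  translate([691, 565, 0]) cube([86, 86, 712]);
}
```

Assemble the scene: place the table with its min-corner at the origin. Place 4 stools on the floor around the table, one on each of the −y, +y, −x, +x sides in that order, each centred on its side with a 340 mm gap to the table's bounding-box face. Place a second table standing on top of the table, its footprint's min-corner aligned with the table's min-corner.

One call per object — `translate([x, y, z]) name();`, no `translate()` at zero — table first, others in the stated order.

table();
translate([620, -624, 0]) stool();
translate([620, 1186, 0]) stool();
translate([-618, 281, 0]) stool();
translate([1858, 281, 0]) stool();
translate([0, 0, 736]) table_2();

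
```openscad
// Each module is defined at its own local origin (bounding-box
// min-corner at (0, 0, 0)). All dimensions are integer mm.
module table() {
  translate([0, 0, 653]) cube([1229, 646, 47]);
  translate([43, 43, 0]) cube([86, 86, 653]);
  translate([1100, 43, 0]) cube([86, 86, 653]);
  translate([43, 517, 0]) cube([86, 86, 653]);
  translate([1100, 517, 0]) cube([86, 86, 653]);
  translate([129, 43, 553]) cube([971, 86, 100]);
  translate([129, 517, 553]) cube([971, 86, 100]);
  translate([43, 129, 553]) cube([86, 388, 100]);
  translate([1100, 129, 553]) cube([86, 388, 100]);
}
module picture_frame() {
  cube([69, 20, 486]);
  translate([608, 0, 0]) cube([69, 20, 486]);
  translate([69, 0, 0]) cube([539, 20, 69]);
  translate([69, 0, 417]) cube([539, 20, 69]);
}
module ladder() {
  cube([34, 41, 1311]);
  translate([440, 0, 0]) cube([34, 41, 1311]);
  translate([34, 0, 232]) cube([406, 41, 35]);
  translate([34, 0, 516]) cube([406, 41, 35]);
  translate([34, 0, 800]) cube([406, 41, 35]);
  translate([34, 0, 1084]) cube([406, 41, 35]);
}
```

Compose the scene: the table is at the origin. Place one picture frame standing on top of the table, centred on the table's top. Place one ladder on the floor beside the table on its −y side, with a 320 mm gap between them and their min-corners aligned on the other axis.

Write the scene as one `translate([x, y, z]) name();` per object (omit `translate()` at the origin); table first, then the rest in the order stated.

table();
translate([276, 313, 700]) picture_frame();
translate([0, -361, 0]) ladder();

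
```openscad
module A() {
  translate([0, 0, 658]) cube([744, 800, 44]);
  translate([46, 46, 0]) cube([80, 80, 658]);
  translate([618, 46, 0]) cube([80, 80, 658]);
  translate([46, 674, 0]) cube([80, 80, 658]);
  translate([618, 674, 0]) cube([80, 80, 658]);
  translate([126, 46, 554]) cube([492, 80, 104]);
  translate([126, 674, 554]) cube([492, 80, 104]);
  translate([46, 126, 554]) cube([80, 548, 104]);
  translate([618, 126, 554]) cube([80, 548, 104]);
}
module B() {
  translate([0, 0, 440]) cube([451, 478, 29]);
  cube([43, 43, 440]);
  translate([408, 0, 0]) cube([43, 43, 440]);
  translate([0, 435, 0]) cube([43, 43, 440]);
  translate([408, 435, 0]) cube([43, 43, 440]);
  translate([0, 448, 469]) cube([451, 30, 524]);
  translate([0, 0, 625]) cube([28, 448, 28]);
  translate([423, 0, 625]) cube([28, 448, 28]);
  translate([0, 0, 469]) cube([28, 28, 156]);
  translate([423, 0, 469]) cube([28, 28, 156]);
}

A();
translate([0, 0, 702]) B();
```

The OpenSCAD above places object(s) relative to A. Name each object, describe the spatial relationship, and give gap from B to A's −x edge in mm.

The chair's min-x is at 0; the table's min-x is 0; gap = 0 mm.

A is a table. B is a chair. The chair is on top of the table. The gap from the chair to the table's −x edge is 0 mm.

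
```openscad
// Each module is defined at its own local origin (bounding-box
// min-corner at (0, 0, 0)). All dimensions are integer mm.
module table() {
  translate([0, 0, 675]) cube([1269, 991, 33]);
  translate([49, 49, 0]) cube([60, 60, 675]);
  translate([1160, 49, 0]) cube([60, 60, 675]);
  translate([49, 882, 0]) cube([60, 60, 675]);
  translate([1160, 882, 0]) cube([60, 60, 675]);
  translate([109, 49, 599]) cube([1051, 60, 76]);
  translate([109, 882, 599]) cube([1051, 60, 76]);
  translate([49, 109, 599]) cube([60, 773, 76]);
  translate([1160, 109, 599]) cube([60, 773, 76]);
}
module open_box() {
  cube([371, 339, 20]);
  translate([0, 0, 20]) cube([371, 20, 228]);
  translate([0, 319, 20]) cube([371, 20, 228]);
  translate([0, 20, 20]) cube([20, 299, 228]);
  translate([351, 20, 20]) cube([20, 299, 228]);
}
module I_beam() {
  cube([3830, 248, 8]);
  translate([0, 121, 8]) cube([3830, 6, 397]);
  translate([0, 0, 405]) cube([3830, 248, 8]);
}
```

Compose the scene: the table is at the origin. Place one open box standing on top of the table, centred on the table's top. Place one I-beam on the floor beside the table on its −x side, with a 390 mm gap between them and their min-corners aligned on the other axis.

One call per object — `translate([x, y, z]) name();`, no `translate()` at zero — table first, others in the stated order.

table();
translate([449, 326, 708]) open_box();
translate([-4220, 0, 0]) I_beam();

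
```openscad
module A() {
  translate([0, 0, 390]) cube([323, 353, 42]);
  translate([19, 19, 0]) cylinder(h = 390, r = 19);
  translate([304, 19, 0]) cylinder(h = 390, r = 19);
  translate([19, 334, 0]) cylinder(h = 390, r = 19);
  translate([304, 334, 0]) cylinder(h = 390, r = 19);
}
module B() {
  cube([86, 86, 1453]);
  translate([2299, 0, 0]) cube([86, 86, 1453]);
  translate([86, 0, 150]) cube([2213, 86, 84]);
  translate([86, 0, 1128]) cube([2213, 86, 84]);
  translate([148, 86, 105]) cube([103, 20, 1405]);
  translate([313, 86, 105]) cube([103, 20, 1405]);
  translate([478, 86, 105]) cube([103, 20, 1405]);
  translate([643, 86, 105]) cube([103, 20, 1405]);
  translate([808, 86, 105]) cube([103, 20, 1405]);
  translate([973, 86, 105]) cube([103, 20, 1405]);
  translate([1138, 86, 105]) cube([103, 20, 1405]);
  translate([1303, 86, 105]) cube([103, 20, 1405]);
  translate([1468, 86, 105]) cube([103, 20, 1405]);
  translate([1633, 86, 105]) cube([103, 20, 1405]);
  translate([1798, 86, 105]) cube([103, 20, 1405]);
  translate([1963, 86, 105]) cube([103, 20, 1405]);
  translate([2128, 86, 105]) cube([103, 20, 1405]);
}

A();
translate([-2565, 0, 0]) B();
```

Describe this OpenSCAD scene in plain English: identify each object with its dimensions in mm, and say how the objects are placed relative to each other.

A is a simple wooden stool: a rectangular seat 323 mm (x) by 353 mm (y), 42 mm thick, top face at z = 432 mm, on four round legs, each 38 mm in diameter. The legs rest on z = 0, each leg's axis is inset half a diameter from the nearest pair of seat edges (so the leg's bounding box is flush with the corner).

B is a fence section. Two 86×86 mm posts, 1453 mm tall, stand on the floor with a clear span of 2213 mm between their inner faces. Two horizontal rails of 86×84 mm section span the gap between the posts with their undersides at z = 150 mm and z = 1128 mm, flush with the posts' −y face. 13 pickets, each 103 mm wide, 20 mm thick and 1405 mm tall, are fixed to the +y face of the rails with their bottoms at z = 105 mm, evenly spaced across the span with equal gaps (rounded down to the nearest mm) at the −x end and between each pair — any rounding remainder accumulates at the +x end.

The fence section is on the floor beside the stool on its −x side.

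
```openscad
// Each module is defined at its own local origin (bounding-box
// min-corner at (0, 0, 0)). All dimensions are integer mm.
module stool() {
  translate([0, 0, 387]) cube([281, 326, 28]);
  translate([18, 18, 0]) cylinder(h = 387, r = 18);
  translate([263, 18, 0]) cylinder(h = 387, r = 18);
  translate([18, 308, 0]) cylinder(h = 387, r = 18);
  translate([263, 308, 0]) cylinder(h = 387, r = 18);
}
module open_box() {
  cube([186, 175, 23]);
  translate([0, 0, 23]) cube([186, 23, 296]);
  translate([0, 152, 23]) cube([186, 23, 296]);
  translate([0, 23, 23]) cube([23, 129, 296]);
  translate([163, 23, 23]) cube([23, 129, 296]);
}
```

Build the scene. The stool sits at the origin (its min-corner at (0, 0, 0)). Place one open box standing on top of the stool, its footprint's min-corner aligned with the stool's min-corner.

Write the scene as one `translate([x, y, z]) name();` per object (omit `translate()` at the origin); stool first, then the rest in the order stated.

stool();
translate([0, 0, 415]) open_box();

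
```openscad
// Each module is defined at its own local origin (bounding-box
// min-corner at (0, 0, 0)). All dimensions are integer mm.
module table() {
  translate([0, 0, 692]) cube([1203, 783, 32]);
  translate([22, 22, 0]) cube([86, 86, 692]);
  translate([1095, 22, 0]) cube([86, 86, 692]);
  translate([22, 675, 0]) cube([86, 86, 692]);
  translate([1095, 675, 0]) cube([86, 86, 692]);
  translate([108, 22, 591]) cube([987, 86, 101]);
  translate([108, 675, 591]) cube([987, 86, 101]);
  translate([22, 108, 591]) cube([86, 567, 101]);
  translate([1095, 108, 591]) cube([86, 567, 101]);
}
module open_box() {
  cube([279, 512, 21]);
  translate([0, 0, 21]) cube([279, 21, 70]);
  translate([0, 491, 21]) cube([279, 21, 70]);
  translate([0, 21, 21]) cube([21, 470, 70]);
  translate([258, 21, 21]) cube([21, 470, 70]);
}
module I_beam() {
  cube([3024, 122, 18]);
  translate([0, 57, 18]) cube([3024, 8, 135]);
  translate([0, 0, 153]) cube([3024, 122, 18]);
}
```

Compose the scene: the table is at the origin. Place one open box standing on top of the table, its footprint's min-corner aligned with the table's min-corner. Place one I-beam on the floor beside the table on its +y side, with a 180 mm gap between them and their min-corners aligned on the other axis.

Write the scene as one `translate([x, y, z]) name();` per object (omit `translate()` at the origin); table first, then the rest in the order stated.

table();
translate([0, 0, 724]) open_box();
translate([0, 963, 0]) I_beam();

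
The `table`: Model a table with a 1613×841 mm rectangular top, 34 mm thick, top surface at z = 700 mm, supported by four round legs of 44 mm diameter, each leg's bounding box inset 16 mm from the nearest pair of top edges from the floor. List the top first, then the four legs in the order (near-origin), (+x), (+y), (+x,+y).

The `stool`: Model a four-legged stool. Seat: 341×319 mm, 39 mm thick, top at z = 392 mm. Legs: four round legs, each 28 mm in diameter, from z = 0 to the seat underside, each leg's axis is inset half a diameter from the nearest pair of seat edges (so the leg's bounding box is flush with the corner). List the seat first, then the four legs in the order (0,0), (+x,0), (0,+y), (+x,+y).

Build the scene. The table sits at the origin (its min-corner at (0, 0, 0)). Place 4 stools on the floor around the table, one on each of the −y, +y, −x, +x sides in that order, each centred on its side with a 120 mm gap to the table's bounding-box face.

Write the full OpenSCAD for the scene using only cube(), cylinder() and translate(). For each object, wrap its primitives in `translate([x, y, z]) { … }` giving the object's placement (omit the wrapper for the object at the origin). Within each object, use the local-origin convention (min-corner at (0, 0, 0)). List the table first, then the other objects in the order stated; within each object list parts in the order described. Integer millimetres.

translate([0, 0, 666]) cube([1613, 841, 34]);
translate([38, 38, 0]) cylinder(h = 666, r = 22);
translate([1575, 38, 0]) cylinder(h = 666, r = 22);
translate([38, 803, 0]) cylinder(h = 666, r = 22);
translate([1575, 803, 0]) cylinder(h = 666, r = 22);
translate([636, -439, 0]) {
  translate([0, 0, 353]) cube([341, 319, 39]);
  translate([14, 14, 0]) cylinder(h = 353, r = 14);
  translate([327, 14, 0]) cylinder(h = 353, r = 14);
  translate([14, 305, 0]) cylinder(h = 353, r = 14);
  translate([327, 305, 0]) cylinder(h = 353, r = 14);
}
translate([636, 961, 0]) {
  translate([0, 0, 353]) cube([341, 319, 39]);
  translate([14, 14, 0]) cylinder(h = 353, r = 14);
  translate([327, 14, 0]) cylinder(h = 353, r = 14);
  translate([14, 305, 0]) cylinder(h = 353, r = 14);
  translate([327, 305, 0]) cylinder(h = 353, r = 14);
}
translate([-461, 261, 0]) {
  translate([0, 0, 353]) cube([341, 319, 39]);
  translate([14, 14, 0]) cylinder(h = 353, r = 14);
  translate([327, 14, 0]) cylinder(h = 353, r = 14);
  translate([14, 305, 0]) cylinder(h = 353, r = 14);
  translate([327, 305, 0]) cylinder(h = 353, r = 14);
}
translate([1733, 261, 0]) {
  translate([0, 0, 353]) cube([341, 319, 39]);
  translate([14, 14, 0]) cylinder(h = 353, r = 14);
  translate([327, 14, 0]) cylinder(h = 353, r = 14);
  translate([14, 305, 0]) cylinder(h = 353, r = 14);
  translate([327, 305, 0]) cylinder(h = 353, r = 14);
}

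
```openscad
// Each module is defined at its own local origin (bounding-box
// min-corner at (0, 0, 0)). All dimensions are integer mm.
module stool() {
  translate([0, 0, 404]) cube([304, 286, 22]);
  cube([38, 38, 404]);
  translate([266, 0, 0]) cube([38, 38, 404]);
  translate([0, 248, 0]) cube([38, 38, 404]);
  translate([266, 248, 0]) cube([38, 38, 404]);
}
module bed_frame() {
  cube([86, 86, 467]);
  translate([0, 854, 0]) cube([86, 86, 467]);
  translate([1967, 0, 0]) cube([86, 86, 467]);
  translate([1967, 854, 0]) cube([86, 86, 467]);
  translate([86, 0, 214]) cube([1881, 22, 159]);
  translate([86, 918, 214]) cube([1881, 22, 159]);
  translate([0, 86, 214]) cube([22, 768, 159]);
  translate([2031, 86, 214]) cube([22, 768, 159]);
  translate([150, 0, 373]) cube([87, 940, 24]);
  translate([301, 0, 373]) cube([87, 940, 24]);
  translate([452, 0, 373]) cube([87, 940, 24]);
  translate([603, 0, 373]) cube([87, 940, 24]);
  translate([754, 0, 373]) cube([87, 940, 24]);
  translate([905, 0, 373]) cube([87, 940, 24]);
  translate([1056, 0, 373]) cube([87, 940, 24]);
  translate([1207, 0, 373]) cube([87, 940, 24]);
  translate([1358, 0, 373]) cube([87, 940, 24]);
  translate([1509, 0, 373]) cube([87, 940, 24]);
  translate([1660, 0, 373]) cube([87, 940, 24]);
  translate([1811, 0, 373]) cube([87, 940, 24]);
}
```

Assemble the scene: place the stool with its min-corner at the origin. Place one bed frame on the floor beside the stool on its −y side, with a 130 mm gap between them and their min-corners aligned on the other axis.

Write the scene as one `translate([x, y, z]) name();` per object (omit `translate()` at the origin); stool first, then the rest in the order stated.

stool();
translate([0, -1070, 0]) bed_frame();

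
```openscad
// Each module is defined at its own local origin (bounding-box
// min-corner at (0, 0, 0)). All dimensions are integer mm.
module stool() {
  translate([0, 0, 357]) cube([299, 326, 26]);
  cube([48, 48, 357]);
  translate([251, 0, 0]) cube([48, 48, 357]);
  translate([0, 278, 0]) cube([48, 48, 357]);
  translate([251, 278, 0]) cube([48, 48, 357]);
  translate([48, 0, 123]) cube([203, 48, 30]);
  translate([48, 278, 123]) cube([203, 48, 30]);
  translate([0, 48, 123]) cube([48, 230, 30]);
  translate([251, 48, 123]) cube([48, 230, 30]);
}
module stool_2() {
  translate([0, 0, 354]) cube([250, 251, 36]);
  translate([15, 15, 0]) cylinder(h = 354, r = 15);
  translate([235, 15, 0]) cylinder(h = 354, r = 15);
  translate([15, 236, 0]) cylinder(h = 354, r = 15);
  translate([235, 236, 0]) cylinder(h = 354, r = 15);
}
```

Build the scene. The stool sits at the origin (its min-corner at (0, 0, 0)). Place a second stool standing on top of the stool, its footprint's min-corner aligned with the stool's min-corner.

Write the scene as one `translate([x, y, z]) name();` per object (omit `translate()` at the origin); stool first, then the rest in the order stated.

stool();
translate([0, 0, 383]) stool_2();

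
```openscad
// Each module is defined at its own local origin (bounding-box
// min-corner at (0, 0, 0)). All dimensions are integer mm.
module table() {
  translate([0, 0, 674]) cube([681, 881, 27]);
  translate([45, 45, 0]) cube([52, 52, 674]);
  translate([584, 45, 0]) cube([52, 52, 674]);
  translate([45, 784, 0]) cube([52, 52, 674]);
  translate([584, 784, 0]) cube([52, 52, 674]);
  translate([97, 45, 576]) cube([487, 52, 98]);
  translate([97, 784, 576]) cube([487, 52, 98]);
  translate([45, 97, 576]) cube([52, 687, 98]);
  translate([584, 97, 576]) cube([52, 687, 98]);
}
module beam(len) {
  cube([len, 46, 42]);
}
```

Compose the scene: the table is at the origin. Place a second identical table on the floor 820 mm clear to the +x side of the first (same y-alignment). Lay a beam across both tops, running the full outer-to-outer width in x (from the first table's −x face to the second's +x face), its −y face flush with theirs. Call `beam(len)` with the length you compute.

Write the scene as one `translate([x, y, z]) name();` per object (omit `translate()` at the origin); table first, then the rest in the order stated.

table();
translate([1501, 0, 0]) table();
translate([0, 0, 701]) beam(2182);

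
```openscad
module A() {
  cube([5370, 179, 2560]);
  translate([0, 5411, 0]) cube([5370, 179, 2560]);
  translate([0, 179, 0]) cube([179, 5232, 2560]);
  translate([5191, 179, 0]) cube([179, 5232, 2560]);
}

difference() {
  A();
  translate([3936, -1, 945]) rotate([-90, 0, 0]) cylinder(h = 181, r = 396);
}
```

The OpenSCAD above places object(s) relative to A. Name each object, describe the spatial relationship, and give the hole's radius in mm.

The subtracted cylinder has r = 396 mm.

A is a house frame. The house frame has a circular hole through its front wall. The hole's radius is 396 mm.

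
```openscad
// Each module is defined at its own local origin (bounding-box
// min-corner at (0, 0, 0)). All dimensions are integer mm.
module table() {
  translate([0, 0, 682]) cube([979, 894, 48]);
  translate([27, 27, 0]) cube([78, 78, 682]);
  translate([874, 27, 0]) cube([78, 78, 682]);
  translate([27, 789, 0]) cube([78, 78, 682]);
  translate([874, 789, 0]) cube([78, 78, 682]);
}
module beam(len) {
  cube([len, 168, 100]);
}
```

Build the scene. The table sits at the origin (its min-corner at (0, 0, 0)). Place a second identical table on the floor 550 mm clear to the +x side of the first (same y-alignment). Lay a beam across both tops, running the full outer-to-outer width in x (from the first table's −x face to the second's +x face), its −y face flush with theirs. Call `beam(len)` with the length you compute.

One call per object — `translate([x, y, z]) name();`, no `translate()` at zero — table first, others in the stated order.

table();
translate([1529, 0, 0]) table();
translate([0, 0, 730]) beam(2508);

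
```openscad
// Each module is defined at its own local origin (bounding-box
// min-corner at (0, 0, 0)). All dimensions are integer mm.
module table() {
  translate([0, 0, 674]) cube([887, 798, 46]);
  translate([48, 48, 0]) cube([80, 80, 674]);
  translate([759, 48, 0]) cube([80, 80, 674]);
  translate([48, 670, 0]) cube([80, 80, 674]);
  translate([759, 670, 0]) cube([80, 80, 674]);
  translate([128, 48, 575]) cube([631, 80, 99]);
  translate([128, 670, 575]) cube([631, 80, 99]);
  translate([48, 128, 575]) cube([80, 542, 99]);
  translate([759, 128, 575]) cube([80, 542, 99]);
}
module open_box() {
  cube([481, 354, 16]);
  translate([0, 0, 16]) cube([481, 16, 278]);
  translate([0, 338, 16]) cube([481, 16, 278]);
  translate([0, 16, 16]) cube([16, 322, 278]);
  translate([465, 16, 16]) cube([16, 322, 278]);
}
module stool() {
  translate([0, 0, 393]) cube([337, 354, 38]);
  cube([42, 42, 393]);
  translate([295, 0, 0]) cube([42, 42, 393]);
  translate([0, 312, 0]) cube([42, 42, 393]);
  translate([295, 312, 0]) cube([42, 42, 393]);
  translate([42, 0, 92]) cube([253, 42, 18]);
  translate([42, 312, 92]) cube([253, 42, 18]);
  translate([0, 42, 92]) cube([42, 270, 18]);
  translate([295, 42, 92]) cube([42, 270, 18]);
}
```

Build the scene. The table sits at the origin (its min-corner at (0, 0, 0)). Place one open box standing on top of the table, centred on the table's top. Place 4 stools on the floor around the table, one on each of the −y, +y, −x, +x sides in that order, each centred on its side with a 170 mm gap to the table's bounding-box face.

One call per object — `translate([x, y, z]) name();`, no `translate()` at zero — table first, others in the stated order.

table();
translate([203, 222, 720]) open_box();
translate([275, -524, 0]) stool();
translate([275, 968, 0]) stool();
translate([-507, 222, 0]) stool();
translate([1057, 222, 0]) stool();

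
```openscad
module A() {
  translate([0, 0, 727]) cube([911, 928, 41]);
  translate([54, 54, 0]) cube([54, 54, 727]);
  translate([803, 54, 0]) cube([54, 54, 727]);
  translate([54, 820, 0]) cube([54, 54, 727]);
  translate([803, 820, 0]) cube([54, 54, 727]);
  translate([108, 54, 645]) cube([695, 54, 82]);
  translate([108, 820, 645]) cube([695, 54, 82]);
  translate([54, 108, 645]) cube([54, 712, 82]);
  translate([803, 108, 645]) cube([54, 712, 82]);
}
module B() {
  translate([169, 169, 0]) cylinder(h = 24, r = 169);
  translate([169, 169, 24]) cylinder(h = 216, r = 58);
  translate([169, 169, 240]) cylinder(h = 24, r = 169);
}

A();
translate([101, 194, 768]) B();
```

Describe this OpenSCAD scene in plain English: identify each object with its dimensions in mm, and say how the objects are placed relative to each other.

A is a table with a 911×928 mm rectangular top, 41 mm thick, top surface at z = 768 mm, supported by four 54×54 mm square legs, each inset 54 mm from the nearest pair of top edges, running from the floor. Four apron rails, 54 mm thick and 82 mm tall, run between adjacent legs with their top edges flush with the underside of the top and their outer faces flush with the legs' outer faces.

B is a spool: two coaxial disc flanges of radius 169 mm and thickness 24 mm, joined by a core cylinder of radius 58 mm and height 216 mm. The lower flange rests on z = 0 and the three cylinders share a vertical axis.

The spool is on top of the table.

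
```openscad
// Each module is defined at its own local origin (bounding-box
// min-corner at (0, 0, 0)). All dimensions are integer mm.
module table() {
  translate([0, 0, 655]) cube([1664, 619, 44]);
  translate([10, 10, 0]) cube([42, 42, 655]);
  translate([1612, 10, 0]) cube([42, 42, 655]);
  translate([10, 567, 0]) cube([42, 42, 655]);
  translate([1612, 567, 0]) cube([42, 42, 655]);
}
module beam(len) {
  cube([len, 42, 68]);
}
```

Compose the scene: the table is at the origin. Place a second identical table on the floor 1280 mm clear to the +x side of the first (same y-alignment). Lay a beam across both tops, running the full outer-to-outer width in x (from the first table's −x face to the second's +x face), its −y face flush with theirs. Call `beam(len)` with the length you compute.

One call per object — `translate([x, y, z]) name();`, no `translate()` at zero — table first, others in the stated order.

table();
translate([2944, 0, 0]) table();
translate([0, 0, 699]) beam(4608);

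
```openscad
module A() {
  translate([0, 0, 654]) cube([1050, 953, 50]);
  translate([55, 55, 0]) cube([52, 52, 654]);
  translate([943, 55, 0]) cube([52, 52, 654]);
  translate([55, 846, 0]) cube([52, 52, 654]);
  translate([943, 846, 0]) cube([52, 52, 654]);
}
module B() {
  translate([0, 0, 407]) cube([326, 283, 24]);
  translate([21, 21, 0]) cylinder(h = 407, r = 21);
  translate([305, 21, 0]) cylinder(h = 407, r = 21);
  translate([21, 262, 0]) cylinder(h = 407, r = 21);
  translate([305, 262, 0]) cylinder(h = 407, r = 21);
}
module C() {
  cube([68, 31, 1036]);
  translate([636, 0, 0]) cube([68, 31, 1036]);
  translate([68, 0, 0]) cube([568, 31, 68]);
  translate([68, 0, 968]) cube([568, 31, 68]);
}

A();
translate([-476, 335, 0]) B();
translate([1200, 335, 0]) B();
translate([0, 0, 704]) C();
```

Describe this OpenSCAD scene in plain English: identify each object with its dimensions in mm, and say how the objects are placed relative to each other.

A is a table: top 1050 mm (x) × 953 mm (y), 50 mm thick, upper face at z = 704 mm, on four 52×52 mm square legs, each inset 55 mm from the nearest pair of top edges, running from z = 0 to the bottom of the top.

B is a four-legged stool. The seat is a 326×283×24 mm slab whose top surface is at z = 431 mm; four round legs, each 42 mm in diameter, run from the floor (z = 0) to the underside of the seat, each leg's axis is inset half a diameter from the nearest pair of seat edges (so the leg's bounding box is flush with the corner).

C is a rectangular picture frame lying in the x–z plane (depth along y). The opening is 568 mm wide (x) by 900 mm tall (z), surrounded by a border 68 mm wide on all four sides. The frame is 31 mm deep and is made of two full-height vertical stiles with two horizontal rails fitted between them.

Two stools sit around the table at the −x, +x sides. The picture frame is on top of the table.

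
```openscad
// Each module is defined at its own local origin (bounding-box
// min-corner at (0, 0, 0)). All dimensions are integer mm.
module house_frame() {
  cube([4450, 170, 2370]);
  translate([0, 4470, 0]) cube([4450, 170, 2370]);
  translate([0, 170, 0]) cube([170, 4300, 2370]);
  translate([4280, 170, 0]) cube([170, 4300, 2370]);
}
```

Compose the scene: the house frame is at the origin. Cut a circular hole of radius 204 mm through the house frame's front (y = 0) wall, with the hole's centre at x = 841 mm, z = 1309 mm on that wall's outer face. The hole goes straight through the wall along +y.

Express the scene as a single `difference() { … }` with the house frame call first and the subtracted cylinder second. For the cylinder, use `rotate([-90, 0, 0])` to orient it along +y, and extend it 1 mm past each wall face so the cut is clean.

difference() {
  house_frame();
  translate([841, -1, 1309]) rotate([-90, 0, 0]) cylinder(h = 172, r = 204);
}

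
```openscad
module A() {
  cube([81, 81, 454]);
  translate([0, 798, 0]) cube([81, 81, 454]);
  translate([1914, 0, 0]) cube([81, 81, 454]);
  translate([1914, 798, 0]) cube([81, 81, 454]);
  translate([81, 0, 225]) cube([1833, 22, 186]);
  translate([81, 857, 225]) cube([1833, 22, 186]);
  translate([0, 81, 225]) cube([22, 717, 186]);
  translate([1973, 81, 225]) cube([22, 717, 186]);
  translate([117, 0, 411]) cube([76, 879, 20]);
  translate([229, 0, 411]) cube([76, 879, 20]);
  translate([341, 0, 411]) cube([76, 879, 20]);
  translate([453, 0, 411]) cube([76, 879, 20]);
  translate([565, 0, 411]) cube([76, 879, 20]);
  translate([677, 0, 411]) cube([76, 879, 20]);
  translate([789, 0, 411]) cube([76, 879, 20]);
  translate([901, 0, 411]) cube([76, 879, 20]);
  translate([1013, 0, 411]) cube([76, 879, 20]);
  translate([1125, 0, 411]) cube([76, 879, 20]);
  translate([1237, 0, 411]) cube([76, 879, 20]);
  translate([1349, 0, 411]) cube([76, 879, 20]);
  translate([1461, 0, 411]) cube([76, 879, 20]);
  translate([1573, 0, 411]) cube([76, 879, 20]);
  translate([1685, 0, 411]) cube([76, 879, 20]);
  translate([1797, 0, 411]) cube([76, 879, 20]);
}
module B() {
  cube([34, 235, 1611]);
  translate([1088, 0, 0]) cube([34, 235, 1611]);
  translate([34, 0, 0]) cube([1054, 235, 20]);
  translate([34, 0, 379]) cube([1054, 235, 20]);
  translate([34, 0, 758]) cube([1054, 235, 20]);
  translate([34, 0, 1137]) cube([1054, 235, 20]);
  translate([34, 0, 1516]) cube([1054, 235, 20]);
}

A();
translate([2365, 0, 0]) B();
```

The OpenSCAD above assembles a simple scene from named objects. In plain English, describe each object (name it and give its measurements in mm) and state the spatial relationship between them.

A is a bed frame 1995 mm long (x) by 879 mm wide (y). Four 81×81 mm corner posts, 454 mm tall, at the corners of the footprint. Four rails of 22 mm thickness and 186 mm height run between adjacent posts with their undersides at z = 225 mm, their outer faces flush with the outside of the frame (the two x-running rails run between the posts' inner faces; the two y-running rails run between the posts' inner faces). 16 slats, each 76 mm wide (x) and 20 mm thick, lie across the top of the two x-running rails, running the full 879 mm width of the frame in y; the slats are evenly spaced along x between the inner faces of the end posts with equal gaps (rounded down to the nearest mm) at the −x end and between each pair — any rounding remainder accumulates at the +x end.

B is an open bookshelf. Two side panels, each 34 mm thick, 235 mm deep and 1611 mm tall, stand 1122 mm apart (outside-to-outside). Between them sit 5 shelves, each 20 mm thick and 235 mm deep, spanning the full gap between the sides. The bottom shelf rests on the floor (its underside at z = 0) and the clear gap between one shelf's top and the next shelf's underside is 359 mm.

The bookshelf is on the floor beside the bed frame on its +x side.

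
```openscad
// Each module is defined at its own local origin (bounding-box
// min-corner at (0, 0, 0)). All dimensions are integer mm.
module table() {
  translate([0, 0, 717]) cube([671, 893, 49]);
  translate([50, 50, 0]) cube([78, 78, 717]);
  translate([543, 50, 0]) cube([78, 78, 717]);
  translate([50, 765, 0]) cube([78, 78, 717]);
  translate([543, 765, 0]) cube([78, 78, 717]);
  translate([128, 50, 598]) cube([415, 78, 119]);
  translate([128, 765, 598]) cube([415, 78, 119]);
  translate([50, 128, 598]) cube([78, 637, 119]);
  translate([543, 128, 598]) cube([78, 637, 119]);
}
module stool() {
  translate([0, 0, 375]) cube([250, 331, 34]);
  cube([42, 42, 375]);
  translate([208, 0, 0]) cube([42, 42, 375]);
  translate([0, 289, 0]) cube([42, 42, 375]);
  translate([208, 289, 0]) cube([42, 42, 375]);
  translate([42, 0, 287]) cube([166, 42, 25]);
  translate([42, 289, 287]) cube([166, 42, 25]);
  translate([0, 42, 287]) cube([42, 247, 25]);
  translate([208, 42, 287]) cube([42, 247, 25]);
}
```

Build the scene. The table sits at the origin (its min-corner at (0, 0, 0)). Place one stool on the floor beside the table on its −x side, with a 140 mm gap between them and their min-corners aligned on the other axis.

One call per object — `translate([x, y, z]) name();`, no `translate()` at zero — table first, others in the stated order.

table();
translate([-390, 0, 0]) stool();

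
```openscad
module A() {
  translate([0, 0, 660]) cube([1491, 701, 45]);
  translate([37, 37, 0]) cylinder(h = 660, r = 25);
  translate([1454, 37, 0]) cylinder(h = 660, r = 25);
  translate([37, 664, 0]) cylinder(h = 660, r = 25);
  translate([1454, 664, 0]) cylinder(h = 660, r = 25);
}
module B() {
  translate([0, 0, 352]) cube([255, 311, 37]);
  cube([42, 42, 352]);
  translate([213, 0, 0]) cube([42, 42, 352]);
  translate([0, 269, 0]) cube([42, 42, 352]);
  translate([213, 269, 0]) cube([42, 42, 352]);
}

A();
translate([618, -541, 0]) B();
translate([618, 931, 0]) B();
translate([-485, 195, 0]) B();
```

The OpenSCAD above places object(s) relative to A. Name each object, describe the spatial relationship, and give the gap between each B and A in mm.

A is a table. B is a stool. Three stools sit around the table at the −y, +y, −x sides. The gap between each stool and the table is 230 mm.

Each stool's nearest face is 230 mm from the table's bounding box.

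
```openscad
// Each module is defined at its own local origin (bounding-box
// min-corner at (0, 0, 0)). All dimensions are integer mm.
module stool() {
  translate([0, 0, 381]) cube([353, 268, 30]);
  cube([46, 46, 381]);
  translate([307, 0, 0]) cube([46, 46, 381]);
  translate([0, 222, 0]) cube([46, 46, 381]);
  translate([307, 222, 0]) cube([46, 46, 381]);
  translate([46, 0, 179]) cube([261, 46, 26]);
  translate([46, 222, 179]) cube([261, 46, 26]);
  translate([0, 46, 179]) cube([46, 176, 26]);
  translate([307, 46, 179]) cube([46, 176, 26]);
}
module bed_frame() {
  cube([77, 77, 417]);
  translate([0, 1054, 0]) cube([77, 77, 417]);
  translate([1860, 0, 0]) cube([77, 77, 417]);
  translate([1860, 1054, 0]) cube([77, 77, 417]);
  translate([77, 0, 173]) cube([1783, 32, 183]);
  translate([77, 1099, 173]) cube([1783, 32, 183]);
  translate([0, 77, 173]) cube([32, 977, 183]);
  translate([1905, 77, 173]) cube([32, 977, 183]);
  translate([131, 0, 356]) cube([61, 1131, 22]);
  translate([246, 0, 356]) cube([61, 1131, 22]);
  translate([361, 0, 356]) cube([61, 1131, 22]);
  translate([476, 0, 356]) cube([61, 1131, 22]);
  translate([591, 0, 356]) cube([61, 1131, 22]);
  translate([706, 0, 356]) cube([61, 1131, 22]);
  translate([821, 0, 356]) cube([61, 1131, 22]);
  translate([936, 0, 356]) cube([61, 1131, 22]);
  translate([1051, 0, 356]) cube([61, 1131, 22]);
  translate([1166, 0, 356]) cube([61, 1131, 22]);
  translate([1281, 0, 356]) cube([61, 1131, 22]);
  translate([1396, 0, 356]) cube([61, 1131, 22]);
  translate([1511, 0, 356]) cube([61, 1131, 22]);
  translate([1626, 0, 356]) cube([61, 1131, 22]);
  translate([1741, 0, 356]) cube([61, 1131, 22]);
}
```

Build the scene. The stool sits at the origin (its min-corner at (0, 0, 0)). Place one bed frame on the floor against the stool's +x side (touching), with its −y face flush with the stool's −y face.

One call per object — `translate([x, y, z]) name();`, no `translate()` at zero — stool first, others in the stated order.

stool();
translate([353, 0, 0]) bed_frame();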